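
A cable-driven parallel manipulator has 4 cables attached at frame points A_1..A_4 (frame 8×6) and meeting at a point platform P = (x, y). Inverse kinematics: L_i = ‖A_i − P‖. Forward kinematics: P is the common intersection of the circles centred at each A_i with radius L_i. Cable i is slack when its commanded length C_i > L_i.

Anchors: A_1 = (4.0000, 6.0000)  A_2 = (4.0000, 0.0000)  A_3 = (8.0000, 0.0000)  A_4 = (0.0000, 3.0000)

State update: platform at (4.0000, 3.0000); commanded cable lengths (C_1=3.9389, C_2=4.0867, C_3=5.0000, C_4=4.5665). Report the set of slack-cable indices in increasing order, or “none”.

1, 2, 4

cable 1: √((0.0000)²+(3.0000)²)=3.0000, C_1=3.9389: slack
cable 2: √((0.0000)²+(-3.0000)²)=3.0000, C_2=4.0867: slack
cable 3: √((4.0000)²+(-3.0000)²)=5.0000, C_3=5.0000: taut
cable 4: √((-4.0000)²+(0.0000)²)=4.0000, C_4=4.5665: slack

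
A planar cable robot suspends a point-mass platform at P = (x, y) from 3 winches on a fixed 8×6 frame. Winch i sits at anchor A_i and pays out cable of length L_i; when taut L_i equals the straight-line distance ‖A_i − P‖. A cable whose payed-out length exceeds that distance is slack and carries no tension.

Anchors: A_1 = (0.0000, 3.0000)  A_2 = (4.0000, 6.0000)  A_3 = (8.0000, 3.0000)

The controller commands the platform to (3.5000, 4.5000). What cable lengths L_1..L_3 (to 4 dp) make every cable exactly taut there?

L_1 = √((0.0000−3.5000)² + (3.0000−4.5000)²) = 3.8079
L_2 = √((4.0000−3.5000)² + (6.0000−4.5000)²) = 1.5811
L_3 = √((8.0000−3.5000)² + (3.0000−4.5000)²) = 4.7434

(3.8079, 1.5811, 4.7434)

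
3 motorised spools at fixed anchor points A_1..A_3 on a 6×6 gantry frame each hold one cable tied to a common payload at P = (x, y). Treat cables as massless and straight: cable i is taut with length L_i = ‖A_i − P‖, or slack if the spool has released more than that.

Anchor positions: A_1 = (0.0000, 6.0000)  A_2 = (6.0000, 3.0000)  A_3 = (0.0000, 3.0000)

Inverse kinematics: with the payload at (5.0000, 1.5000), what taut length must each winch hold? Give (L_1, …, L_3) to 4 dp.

cable 1: Δx=-5.0000, Δy=4.5000; L_1 = √(Δx²+Δy²) = 6.7268
cable 2: Δx=1.0000, Δy=1.5000; L_2 = √(Δx²+Δy²) = 1.8028
cable 3: Δx=-5.0000, Δy=1.5000; L_3 = √(Δx²+Δy²) = 5.2202

(6.7268, 1.8028, 5.2202)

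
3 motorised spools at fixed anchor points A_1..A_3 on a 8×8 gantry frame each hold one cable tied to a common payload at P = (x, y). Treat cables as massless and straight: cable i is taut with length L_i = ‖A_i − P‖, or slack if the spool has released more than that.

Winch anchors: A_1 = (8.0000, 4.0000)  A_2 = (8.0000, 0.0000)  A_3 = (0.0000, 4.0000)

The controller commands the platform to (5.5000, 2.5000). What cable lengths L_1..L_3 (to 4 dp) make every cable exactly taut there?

cable 1: Δx=2.5000, Δy=1.5000; L_1 = √(Δx²+Δy²) = 2.9155
cable 2: Δx=2.5000, Δy=-2.5000; L_2 = √(Δx²+Δy²) = 3.5355
cable 3: Δx=-5.5000, Δy=1.5000; L_3 = √(Δx²+Δy²) = 5.7009

(2.9155, 3.5355, 5.7009)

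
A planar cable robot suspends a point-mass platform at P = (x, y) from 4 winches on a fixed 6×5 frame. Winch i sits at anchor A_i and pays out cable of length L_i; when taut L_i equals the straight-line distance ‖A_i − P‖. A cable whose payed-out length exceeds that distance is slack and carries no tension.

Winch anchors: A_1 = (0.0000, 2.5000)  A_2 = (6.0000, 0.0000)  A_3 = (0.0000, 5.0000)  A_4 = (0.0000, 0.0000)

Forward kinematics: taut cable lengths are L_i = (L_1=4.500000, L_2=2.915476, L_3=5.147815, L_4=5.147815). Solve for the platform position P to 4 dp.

each cable: (A_i−P)·(A_i−P) = L_i²; let k_i = ‖A_i‖²−L_i²
k_1 = 0.0000+6.2500−20.2500 = -14.0000
row 1: -12.0000x + 5.0000y = -41.5000  (k_2=27.5000)
row 2: 0.0000x − 5.0000y = -12.5000  (k_3=-1.5000)
row 3: 0.0000x + 5.0000y = 12.5000  (k_4=-26.5000)
Cramer on rows 1–2 → x = 4.5000, y = 2.5000
check cable 4: ‖A_4−P‖² = 26.5000 ≈ L_4² = 26.5000 ✓

(4.5000, 2.5000)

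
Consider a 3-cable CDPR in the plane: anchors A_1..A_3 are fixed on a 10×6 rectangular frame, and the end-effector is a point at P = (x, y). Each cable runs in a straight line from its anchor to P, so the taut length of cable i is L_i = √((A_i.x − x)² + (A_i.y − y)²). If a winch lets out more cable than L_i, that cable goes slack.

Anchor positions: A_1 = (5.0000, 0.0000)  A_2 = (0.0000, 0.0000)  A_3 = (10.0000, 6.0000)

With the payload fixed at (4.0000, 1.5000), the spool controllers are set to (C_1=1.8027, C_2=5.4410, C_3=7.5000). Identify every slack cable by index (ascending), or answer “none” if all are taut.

2

cable 1: √((1.0000)²+(-1.5000)²)=1.8028, C_1=1.8027: taut
cable 2: √((-4.0000)²+(-1.5000)²)=4.2720, C_2=5.4410: slack
cable 3: √((6.0000)²+(4.5000)²)=7.5000, C_3=7.5000: taut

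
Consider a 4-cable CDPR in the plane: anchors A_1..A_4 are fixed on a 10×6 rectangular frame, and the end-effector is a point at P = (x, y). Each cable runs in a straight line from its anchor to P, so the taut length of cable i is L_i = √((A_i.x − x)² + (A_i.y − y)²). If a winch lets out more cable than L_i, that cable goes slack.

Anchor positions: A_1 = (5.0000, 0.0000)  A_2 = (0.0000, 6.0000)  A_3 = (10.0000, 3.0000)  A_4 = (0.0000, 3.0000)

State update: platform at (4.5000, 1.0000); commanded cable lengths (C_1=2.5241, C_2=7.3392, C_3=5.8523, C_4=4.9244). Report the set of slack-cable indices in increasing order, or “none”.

cable 1: L_1 = ‖A_1−P‖ = 1.1180;  C_1 = 2.5241 → slack
cable 2: L_2 = ‖A_2−P‖ = 6.7268;  C_2 = 7.3392 → slack
cable 3: L_3 = ‖A_3−P‖ = 5.8523;  C_3 = 5.8523 → taut
cable 4: L_4 = ‖A_4−P‖ = 4.9244;  C_4 = 4.9244 → taut

1, 2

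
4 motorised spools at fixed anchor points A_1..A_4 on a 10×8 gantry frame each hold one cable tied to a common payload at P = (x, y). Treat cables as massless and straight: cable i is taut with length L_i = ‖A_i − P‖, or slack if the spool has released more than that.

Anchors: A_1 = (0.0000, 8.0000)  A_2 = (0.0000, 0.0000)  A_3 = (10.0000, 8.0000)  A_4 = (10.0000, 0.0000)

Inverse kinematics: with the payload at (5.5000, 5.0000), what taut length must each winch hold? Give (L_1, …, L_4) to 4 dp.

L_1: Δ = A_1−P = (-5.5000, 3.0000) → ‖Δ‖ = √39.2500 = 6.2650
L_2: Δ = A_2−P = (-5.5000, -5.0000) → ‖Δ‖ = √55.2500 = 7.4330
L_3: Δ = A_3−P = (4.5000, 3.0000) → ‖Δ‖ = √29.2500 = 5.4083
L_4: Δ = A_4−P = (4.5000, -5.0000) → ‖Δ‖ = √45.2500 = 6.7268

(6.2650, 7.4330, 5.4083, 6.7268)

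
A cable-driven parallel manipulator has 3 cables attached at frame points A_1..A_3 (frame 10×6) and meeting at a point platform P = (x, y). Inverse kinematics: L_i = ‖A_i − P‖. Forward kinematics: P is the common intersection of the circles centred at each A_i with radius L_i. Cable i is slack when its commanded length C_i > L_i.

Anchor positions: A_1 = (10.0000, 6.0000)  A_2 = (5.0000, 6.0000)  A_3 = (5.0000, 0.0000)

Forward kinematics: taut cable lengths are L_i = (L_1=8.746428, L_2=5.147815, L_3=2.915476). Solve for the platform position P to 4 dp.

(2.5000, 1.5000)

circle eqns → linear via eq_j − eq_1; set k_j = A_j·A_j − L_j²
k_1 = 100.0000+36.0000−76.5000 = 59.5000
10.0000·x + 0.0000·y = k_1−k_2 = 25.0000
10.0000·x + 12.0000·y = k_1−k_3 = 43.0000
solve first two rows → x=2.5000, y=1.5000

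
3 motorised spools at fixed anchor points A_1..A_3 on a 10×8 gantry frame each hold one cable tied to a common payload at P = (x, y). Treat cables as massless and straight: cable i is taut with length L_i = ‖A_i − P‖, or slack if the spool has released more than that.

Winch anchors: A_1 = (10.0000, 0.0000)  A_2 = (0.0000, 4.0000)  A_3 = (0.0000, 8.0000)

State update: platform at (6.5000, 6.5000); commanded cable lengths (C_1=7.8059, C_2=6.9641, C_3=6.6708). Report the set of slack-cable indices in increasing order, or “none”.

1

cable 1: L_1 = ‖A_1−P‖ = 7.3824;  C_1 = 7.8059 → slack
cable 2: L_2 = ‖A_2−P‖ = 6.9642;  C_2 = 6.9641 → taut
cable 3: L_3 = ‖A_3−P‖ = 6.6708;  C_3 = 6.6708 → taut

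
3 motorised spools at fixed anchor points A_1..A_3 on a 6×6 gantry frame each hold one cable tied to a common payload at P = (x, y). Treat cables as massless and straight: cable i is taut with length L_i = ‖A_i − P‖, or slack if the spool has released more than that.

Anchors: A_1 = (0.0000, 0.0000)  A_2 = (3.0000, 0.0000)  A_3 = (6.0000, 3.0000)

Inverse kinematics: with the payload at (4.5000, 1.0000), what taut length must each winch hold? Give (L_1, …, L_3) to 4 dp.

(4.6098, 1.8028, 2.5000)

L_1 = √((0.0000−4.5000)² + (0.0000−1.0000)²) = 4.6098
L_2 = √((3.0000−4.5000)² + (0.0000−1.0000)²) = 1.8028
L_3 = √((6.0000−4.5000)² + (3.0000−1.0000)²) = 2.5000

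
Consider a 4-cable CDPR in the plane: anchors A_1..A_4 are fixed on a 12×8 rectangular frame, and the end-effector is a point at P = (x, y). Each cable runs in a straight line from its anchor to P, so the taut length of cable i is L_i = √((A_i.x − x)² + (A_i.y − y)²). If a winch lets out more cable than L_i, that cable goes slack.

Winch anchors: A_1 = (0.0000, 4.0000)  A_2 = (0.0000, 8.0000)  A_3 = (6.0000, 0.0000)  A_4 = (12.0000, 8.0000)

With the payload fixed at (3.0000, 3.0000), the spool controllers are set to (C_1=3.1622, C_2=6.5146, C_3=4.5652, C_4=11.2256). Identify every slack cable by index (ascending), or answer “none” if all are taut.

cable 1: L_1 = ‖A_1−P‖ = 3.1623;  C_1 = 3.1622 → taut
cable 2: L_2 = ‖A_2−P‖ = 5.8310;  C_2 = 6.5146 → slack
cable 3: L_3 = ‖A_3−P‖ = 4.2426;  C_3 = 4.5652 → slack
cable 4: L_4 = ‖A_4−P‖ = 10.2956;  C_4 = 11.2256 → slack

2, 3, 4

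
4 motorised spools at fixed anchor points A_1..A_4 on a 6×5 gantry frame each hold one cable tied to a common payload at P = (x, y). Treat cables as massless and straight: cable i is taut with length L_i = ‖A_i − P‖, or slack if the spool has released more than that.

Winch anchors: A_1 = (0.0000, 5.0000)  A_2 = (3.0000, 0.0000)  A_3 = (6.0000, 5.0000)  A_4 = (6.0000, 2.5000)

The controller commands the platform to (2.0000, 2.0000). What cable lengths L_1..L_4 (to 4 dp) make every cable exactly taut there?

L_1 = √((0.0000−2.0000)² + (5.0000−2.0000)²) = 3.6056
L_2 = √((3.0000−2.0000)² + (0.0000−2.0000)²) = 2.2361
L_3 = √((6.0000−2.0000)² + (5.0000−2.0000)²) = 5.0000
L_4 = √((6.0000−2.0000)² + (2.5000−2.0000)²) = 4.0311

(3.6056, 2.2361, 5.0000, 4.0311)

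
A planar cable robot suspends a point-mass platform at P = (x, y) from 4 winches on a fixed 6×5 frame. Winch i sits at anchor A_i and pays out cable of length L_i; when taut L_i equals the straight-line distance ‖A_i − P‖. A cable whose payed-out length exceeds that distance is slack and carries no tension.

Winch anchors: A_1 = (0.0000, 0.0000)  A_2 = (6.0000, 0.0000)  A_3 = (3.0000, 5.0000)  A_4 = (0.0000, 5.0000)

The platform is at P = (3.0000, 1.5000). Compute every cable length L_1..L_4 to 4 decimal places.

L_1 = √((0.0000−3.0000)² + (0.0000−1.5000)²) = 3.3541
L_2 = √((6.0000−3.0000)² + (0.0000−1.5000)²) = 3.3541
L_3 = √((3.0000−3.0000)² + (5.0000−1.5000)²) = 3.5000
L_4 = √((0.0000−3.0000)² + (5.0000−1.5000)²) = 4.6098

(3.3541, 3.3541, 3.5000, 4.6098)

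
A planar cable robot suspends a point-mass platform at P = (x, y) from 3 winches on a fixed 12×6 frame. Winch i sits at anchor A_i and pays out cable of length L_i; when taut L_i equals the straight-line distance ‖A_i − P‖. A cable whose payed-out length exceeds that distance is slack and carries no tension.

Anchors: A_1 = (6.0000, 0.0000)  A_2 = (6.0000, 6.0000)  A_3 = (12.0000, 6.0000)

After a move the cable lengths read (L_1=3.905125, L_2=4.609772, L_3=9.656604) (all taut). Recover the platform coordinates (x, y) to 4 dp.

(3.0000, 2.5000)

circle eqns → linear via eq_j − eq_1; set q_j = A_j·A_j − L_j²
q_1 = 36.0000+0.0000−15.2500 = 20.7500
0.0000·x − 12.0000·y = q_1−q_2 = -30.0000
-12.0000·x − 12.0000·y = q_1−q_3 = -66.0000
solve first two rows → x=3.0000, y=2.5000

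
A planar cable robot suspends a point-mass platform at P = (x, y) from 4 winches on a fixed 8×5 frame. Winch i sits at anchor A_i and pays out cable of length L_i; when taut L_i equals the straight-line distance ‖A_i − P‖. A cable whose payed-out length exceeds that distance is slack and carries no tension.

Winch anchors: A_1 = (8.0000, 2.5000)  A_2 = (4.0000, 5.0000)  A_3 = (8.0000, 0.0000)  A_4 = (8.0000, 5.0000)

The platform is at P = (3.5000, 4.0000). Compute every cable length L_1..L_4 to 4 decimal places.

(4.7434, 1.1180, 6.0208, 4.6098)

cable 1: Δx=4.5000, Δy=-1.5000; L_1 = √(Δx²+Δy²) = 4.7434
cable 2: Δx=0.5000, Δy=1.0000; L_2 = √(Δx²+Δy²) = 1.1180
cable 3: Δx=4.5000, Δy=-4.0000; L_3 = √(Δx²+Δy²) = 6.0208
cable 4: Δx=4.5000, Δy=1.0000; L_4 = √(Δx²+Δy²) = 4.6098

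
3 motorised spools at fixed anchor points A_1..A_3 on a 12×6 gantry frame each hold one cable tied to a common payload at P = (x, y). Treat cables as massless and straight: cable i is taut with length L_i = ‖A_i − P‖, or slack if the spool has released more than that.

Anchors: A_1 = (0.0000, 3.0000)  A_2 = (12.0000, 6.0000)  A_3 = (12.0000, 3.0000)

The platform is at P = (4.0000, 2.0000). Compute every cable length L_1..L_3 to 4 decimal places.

(4.1231, 8.9443, 8.0623)

L_1 = √((0.0000−4.0000)² + (3.0000−2.0000)²) = 4.1231
L_2 = √((12.0000−4.0000)² + (6.0000−2.0000)²) = 8.9443
L_3 = √((12.0000−4.0000)² + (3.0000−2.0000)²) = 8.0623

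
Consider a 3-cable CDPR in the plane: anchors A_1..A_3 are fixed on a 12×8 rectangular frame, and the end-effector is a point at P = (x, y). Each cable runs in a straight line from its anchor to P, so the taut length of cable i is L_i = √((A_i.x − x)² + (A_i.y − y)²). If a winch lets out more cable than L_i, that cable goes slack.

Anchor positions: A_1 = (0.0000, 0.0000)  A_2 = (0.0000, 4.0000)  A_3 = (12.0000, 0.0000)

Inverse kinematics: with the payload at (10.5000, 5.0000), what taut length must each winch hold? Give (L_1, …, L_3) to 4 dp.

L_1 = √((0.0000−10.5000)² + (0.0000−5.0000)²) = 11.6297
L_2 = √((0.0000−10.5000)² + (4.0000−5.0000)²) = 10.5475
L_3 = √((12.0000−10.5000)² + (0.0000−5.0000)²) = 5.2202

(11.6297, 10.5475, 5.2202)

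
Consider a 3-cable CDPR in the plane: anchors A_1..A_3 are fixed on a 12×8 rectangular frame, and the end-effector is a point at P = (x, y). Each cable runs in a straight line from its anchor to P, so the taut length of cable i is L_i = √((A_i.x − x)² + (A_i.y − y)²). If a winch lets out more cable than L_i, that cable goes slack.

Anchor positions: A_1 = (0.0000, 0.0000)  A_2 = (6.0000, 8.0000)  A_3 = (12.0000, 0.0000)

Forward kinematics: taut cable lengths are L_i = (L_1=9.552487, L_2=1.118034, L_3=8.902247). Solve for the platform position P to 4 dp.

each cable: (A_i−P)·(A_i−P) = L_i²; let k_i = ‖A_i‖²−L_i²
k_1 = 0.0000+0.0000−91.2500 = -91.2500
row 1: -12.0000x − 16.0000y = -190.0000  (k_2=98.7500)
row 2: -24.0000x + 0.0000y = -156.0000  (k_3=64.7500)
Cramer on rows 1–2 → x = 6.5000, y = 7.0000

(6.5000, 7.0000)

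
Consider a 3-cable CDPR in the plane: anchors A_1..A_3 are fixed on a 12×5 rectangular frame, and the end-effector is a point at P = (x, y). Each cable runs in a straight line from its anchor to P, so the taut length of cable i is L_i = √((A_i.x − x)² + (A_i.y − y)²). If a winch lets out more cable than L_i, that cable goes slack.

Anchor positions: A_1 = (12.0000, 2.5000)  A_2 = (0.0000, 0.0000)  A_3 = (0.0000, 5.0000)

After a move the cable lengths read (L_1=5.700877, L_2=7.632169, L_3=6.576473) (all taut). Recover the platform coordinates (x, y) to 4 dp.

(6.5000, 4.0000)

expand ‖A_i−P‖²=L_i² and subtract eq 1 (q_i ≔ ‖A_i‖²−L_i²)
q_1 = 144.0000+6.2500−32.5000 = 117.7500
eq1−eq2 → [24.0000  5.0000]·P = 176.0000
eq1−eq3 → [24.0000  -5.0000]·P = 136.0000
2×2 solve → P = (6.5000, 4.0000)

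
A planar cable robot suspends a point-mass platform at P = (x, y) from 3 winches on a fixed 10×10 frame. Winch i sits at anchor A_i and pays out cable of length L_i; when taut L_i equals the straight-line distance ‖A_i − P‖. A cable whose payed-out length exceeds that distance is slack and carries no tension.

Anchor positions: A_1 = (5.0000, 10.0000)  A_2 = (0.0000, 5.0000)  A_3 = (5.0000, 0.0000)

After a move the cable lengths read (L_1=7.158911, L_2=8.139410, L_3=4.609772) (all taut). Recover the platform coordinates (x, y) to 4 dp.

expand ‖A_i−P‖²=L_i² and subtract eq 1 (c_i ≔ ‖A_i‖²−L_i²)
c_1 = 25.0000+100.0000−51.2500 = 73.7500
eq1−eq2 → [10.0000  10.0000]·P = 115.0000
eq1−eq3 → [0.0000  20.0000]·P = 70.0000
2×2 solve → P = (8.0000, 3.5000)

(8.0000, 3.5000)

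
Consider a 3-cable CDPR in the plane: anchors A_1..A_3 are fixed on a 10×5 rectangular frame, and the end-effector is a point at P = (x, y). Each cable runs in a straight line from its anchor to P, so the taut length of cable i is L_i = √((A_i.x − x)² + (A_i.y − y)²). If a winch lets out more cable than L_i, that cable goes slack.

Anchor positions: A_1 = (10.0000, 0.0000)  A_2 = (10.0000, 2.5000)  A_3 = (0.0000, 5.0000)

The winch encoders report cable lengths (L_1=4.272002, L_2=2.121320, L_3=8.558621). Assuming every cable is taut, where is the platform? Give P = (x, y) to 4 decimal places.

each cable: (A_i−P)·(A_i−P) = L_i²; let k_i = ‖A_i‖²−L_i²
k_1 = 100.0000+0.0000−18.2500 = 81.7500
row 1: 0.0000x − 5.0000y = -20.0000  (k_2=101.7500)
row 2: 20.0000x − 10.0000y = 130.0000  (k_3=-48.2500)
Cramer on rows 1–2 → x = 8.5000, y = 4.0000

(8.5000, 4.0000)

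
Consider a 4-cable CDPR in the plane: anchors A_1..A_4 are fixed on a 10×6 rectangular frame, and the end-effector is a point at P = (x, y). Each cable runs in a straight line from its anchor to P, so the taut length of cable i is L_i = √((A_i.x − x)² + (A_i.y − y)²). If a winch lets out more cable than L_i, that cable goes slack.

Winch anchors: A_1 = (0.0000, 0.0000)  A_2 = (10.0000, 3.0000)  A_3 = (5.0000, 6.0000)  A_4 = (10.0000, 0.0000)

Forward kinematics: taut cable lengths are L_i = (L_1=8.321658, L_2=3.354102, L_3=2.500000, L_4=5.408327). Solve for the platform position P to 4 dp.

circle eqns → linear via eq_j − eq_1; set q_j = A_j·A_j − L_j²
q_1 = 0.0000+0.0000−69.2500 = -69.2500
-20.0000·x − 6.0000·y = q_1−q_2 = -167.0000
-10.0000·x − 12.0000·y = q_1−q_3 = -124.0000
-20.0000·x + 0.0000·y = q_1−q_4 = -140.0000
solve first two rows → x=7.0000, y=4.5000
check cable 4: ‖A_4−P‖² = 29.2500 ≈ L_4² = 29.2500 ✓

(7.0000, 4.5000)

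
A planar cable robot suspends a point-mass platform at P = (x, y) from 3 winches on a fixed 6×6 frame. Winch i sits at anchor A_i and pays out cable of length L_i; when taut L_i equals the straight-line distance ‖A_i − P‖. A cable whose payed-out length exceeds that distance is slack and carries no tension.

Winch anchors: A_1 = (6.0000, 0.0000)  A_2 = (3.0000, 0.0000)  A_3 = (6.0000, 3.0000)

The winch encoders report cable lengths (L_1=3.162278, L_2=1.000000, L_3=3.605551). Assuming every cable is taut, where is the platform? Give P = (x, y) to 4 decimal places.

circle eqns → linear via eq_j − eq_1; set k_j = A_j·A_j − L_j²
k_1 = 36.0000+0.0000−10.0000 = 26.0000
6.0000·x + 0.0000·y = k_1−k_2 = 18.0000
0.0000·x − 6.0000·y = k_1−k_3 = -6.0000
solve first two rows → x=3.0000, y=1.0000

(3.0000, 1.0000)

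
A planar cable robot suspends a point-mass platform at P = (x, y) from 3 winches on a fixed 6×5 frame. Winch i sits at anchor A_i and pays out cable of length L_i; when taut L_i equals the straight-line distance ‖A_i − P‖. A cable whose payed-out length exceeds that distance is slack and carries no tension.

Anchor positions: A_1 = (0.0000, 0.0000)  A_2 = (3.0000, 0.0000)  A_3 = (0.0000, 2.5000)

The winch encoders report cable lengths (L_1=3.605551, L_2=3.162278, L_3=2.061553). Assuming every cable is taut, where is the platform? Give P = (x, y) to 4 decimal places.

(2.0000, 3.0000)

circle eqns → linear via eq_j − eq_1; set q_j = A_j·A_j − L_j²
q_1 = 0.0000+0.0000−13.0000 = -13.0000
-6.0000·x + 0.0000·y = q_1−q_2 = -12.0000
0.0000·x − 5.0000·y = q_1−q_3 = -15.0000
solve first two rows → x=2.0000, y=3.0000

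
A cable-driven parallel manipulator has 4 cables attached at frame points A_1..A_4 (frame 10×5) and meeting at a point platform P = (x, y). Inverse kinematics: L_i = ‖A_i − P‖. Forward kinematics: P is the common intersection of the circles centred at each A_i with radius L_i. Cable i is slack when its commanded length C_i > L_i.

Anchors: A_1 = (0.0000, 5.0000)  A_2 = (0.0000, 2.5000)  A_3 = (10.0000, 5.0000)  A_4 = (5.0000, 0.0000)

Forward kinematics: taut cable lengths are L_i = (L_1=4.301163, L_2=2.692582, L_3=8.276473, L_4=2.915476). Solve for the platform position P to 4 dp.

(2.5000, 1.5000)

expand ‖A_i−P‖²=L_i² and subtract eq 1 (c_i ≔ ‖A_i‖²−L_i²)
c_1 = 0.0000+25.0000−18.5000 = 6.5000
eq1−eq2 → [0.0000  5.0000]·P = 7.5000
eq1−eq3 → [-20.0000  0.0000]·P = -50.0000
eq1−eq4 → [-10.0000  10.0000]·P = -10.0000
2×2 solve → P = (2.5000, 1.5000)
check cable 4: ‖A_4−P‖² = 8.5000 ≈ L_4² = 8.5000 ✓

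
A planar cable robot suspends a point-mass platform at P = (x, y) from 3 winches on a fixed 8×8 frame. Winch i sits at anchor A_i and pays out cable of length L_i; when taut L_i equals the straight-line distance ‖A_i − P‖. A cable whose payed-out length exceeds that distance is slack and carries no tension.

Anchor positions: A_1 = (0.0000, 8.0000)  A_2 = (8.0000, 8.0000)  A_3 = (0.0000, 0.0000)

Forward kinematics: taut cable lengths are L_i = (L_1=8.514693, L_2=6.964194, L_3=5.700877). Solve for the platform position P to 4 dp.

(5.5000, 1.5000)

expand ‖A_i−P‖²=L_i² and subtract eq 1 (q_i ≔ ‖A_i‖²−L_i²)
q_1 = 0.0000+64.0000−72.5000 = -8.5000
eq1−eq2 → [-16.0000  0.0000]·P = -88.0000
eq1−eq3 → [0.0000  16.0000]·P = 24.0000
2×2 solve → P = (5.5000, 1.5000)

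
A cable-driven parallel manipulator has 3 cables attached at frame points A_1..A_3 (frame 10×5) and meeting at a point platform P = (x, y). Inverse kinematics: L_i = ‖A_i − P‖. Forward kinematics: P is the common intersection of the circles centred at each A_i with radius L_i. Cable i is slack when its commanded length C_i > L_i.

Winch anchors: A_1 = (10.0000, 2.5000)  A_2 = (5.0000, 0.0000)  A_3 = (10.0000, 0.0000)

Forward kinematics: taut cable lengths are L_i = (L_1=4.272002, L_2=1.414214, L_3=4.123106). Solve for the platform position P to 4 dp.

(6.0000, 1.0000)

circle eqns → linear via eq_j − eq_1; set q_j = A_j·A_j − L_j²
q_1 = 100.0000+6.2500−18.2500 = 88.0000
10.0000·x + 5.0000·y = q_1−q_2 = 65.0000
0.0000·x + 5.0000·y = q_1−q_3 = 5.0000
solve first two rows → x=6.0000, y=1.0000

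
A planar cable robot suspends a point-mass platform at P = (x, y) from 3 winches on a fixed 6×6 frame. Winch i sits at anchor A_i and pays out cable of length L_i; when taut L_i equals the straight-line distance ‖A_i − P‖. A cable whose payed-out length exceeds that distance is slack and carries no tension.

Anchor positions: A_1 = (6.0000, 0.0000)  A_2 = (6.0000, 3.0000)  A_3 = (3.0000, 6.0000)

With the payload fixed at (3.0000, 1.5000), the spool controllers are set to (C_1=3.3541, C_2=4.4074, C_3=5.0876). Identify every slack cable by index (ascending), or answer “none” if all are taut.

cable 1: L_1 = ‖A_1−P‖ = 3.3541;  C_1 = 3.3541 → taut
cable 2: L_2 = ‖A_2−P‖ = 3.3541;  C_2 = 4.4074 → slack
cable 3: L_3 = ‖A_3−P‖ = 4.5000;  C_3 = 5.0876 → slack

2, 3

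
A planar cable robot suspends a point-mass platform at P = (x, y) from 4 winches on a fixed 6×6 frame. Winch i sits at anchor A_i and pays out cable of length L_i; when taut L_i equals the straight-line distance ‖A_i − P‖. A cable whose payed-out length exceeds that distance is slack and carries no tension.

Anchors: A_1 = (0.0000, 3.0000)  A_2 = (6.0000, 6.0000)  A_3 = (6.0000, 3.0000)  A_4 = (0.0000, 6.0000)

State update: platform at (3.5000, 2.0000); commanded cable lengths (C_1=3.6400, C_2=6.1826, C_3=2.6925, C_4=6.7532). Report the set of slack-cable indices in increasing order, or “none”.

cable 1: √((-3.5000)²+(1.0000)²)=3.6401, C_1=3.6400: taut
cable 2: √((2.5000)²+(4.0000)²)=4.7170, C_2=6.1826: slack
cable 3: √((2.5000)²+(1.0000)²)=2.6926, C_3=2.6925: taut
cable 4: √((-3.5000)²+(4.0000)²)=5.3151, C_4=6.7532: slack

2, 4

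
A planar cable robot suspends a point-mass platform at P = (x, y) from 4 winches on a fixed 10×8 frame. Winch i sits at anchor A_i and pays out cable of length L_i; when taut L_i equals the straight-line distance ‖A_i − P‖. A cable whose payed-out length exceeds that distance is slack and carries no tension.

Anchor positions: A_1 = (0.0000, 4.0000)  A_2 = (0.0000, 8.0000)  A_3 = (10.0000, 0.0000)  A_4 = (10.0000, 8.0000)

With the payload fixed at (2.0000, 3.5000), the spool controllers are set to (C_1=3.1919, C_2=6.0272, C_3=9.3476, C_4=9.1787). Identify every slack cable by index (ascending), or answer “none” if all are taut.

cable 1: √((-2.0000)²+(0.5000)²)=2.0616, C_1=3.1919: slack
cable 2: √((-2.0000)²+(4.5000)²)=4.9244, C_2=6.0272: slack
cable 3: √((8.0000)²+(-3.5000)²)=8.7321, C_3=9.3476: slack
cable 4: √((8.0000)²+(4.5000)²)=9.1788, C_4=9.1787: taut

1, 2, 3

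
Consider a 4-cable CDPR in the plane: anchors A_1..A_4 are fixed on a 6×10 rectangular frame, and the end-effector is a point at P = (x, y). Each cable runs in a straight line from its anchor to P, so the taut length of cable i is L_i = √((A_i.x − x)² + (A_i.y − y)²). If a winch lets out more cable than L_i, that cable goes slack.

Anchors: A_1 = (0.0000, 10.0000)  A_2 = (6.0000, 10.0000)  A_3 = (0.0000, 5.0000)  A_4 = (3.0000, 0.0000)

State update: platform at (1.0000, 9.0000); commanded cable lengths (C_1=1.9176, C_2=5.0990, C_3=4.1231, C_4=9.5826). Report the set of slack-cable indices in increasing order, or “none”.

i=1: geometric 1.4142 vs commanded 1.9176 ⇒ slack
i=2: geometric 5.0990 vs commanded 5.0990 ⇒ taut
i=3: geometric 4.1231 vs commanded 4.1231 ⇒ taut
i=4: geometric 9.2195 vs commanded 9.5826 ⇒ slack

1, 4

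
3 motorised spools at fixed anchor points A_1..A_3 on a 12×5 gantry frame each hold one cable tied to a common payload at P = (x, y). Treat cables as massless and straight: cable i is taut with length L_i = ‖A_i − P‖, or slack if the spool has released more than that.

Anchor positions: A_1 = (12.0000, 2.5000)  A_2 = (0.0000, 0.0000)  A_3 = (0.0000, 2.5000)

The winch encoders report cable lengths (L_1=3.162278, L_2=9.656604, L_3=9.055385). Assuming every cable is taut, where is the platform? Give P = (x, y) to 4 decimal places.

circle eqns → linear via eq_j − eq_1; set k_j = A_j·A_j − L_j²
k_1 = 144.0000+6.2500−10.0000 = 140.2500
24.0000·x + 5.0000·y = k_1−k_2 = 233.5000
24.0000·x + 0.0000·y = k_1−k_3 = 216.0000
solve first two rows → x=9.0000, y=3.5000

(9.0000, 3.5000)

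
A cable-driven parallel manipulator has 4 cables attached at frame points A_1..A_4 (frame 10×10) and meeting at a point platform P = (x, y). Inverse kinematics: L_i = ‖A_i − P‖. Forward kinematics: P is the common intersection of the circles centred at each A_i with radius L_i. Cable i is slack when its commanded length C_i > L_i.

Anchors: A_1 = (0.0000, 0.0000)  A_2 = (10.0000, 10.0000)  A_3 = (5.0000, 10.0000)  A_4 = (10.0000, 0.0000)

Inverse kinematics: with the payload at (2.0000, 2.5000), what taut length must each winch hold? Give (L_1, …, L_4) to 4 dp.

(3.2016, 10.9659, 8.0777, 8.3815)

L_1 = √((0.0000−2.0000)² + (0.0000−2.5000)²) = 3.2016
L_2 = √((10.0000−2.0000)² + (10.0000−2.5000)²) = 10.9659
L_3 = √((5.0000−2.0000)² + (10.0000−2.5000)²) = 8.0777
L_4 = √((10.0000−2.0000)² + (0.0000−2.5000)²) = 8.3815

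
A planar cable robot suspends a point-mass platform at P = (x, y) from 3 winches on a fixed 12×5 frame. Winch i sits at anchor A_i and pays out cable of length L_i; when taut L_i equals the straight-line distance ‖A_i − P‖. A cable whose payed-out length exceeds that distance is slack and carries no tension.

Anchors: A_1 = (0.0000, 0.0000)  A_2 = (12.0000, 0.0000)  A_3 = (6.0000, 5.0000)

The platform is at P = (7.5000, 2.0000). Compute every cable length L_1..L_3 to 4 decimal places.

(7.7621, 4.9244, 3.3541)

L_1 = √((0.0000−7.5000)² + (0.0000−2.0000)²) = 7.7621
L_2 = √((12.0000−7.5000)² + (0.0000−2.0000)²) = 4.9244
L_3 = √((6.0000−7.5000)² + (5.0000−2.0000)²) = 3.3541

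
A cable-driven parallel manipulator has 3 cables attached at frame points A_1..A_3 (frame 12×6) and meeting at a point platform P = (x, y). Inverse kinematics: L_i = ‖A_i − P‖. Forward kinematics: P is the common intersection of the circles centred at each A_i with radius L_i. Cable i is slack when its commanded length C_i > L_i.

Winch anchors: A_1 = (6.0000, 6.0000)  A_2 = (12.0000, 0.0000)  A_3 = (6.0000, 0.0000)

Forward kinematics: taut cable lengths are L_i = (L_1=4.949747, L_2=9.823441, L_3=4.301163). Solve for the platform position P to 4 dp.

expand ‖A_i−P‖²=L_i² and subtract eq 1 (k_i ≔ ‖A_i‖²−L_i²)
k_1 = 36.0000+36.0000−24.5000 = 47.5000
eq1−eq2 → [-12.0000  12.0000]·P = 0.0000
eq1−eq3 → [0.0000  12.0000]·P = 30.0000
2×2 solve → P = (2.5000, 2.5000)

(2.5000, 2.5000)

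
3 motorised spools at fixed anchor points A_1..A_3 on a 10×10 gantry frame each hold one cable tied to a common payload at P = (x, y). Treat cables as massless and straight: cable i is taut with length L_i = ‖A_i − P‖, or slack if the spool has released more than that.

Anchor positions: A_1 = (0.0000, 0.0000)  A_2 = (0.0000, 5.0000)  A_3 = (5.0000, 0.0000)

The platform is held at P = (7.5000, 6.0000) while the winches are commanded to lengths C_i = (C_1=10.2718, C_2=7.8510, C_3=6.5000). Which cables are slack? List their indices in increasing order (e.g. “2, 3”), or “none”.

cable 1: L_1 = ‖A_1−P‖ = 9.6047;  C_1 = 10.2718 → slack
cable 2: L_2 = ‖A_2−P‖ = 7.5664;  C_2 = 7.8510 → slack
cable 3: L_3 = ‖A_3−P‖ = 6.5000;  C_3 = 6.5000 → taut

1, 2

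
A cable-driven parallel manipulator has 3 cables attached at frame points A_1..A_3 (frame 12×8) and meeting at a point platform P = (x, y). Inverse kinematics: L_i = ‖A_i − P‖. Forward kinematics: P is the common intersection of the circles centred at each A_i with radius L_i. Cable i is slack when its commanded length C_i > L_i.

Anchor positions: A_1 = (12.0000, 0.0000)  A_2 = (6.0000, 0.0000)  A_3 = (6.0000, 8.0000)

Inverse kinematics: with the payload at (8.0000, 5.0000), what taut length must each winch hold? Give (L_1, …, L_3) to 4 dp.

(6.4031, 5.3852, 3.6056)

cable 1: Δx=4.0000, Δy=-5.0000; L_1 = √(Δx²+Δy²) = 6.4031
cable 2: Δx=-2.0000, Δy=-5.0000; L_2 = √(Δx²+Δy²) = 5.3852
cable 3: Δx=-2.0000, Δy=3.0000; L_3 = √(Δx²+Δy²) = 3.6056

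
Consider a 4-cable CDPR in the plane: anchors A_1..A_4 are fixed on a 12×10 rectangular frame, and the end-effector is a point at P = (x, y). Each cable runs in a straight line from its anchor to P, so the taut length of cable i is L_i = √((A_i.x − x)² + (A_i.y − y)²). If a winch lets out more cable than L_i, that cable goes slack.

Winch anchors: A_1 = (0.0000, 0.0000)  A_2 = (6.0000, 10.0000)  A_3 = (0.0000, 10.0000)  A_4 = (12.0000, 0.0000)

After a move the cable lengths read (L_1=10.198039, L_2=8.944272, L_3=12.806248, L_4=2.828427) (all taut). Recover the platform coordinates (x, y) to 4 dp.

expand ‖A_i−P‖²=L_i² and subtract eq 1 (c_i ≔ ‖A_i‖²−L_i²)
c_1 = 0.0000+0.0000−104.0000 = -104.0000
eq1−eq2 → [-12.0000  -20.0000]·P = -160.0000
eq1−eq3 → [0.0000  -20.0000]·P = -40.0000
eq1−eq4 → [-24.0000  0.0000]·P = -240.0000
2×2 solve → P = (10.0000, 2.0000)
check cable 4: ‖A_4−P‖² = 8.0000 ≈ L_4² = 8.0000 ✓

(10.0000, 2.0000)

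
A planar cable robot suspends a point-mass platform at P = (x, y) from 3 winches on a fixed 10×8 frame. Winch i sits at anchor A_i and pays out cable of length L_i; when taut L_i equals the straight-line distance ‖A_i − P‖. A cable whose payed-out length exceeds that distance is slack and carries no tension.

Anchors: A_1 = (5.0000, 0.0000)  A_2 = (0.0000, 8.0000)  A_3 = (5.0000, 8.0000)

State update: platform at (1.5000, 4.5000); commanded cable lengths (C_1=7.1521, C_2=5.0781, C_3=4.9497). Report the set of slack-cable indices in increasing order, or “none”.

cable 1: √((3.5000)²+(-4.5000)²)=5.7009, C_1=7.1521: slack
cable 2: √((-1.5000)²+(3.5000)²)=3.8079, C_2=5.0781: slack
cable 3: √((3.5000)²+(3.5000)²)=4.9497, C_3=4.9497: taut

1, 2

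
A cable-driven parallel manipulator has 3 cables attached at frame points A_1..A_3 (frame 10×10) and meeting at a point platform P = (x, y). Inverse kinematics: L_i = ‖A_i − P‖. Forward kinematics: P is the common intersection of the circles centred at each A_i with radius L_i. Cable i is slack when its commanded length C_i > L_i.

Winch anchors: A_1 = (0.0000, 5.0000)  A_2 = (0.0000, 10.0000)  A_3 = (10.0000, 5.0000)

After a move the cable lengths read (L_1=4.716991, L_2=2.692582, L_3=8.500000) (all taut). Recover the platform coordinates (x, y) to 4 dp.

circle eqns → linear via eq_j − eq_1; set q_j = A_j·A_j − L_j²
q_1 = 0.0000+25.0000−22.2500 = 2.7500
0.0000·x − 10.0000·y = q_1−q_2 = -90.0000
-20.0000·x + 0.0000·y = q_1−q_3 = -50.0000
solve first two rows → x=2.5000, y=9.0000

(2.5000, 9.0000)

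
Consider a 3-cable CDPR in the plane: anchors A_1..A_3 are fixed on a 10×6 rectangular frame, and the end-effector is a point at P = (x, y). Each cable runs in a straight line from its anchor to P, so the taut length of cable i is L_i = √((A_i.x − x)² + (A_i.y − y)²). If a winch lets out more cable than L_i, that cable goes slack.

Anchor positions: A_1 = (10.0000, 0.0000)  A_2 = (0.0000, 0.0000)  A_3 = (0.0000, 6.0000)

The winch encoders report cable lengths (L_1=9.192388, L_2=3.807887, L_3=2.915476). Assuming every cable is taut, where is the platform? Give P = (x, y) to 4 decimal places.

each cable: (A_i−P)·(A_i−P) = L_i²; let c_i = ‖A_i‖²−L_i²
c_1 = 100.0000+0.0000−84.5000 = 15.5000
row 1: 20.0000x + 0.0000y = 30.0000  (c_2=-14.5000)
row 2: 20.0000x − 12.0000y = -12.0000  (c_3=27.5000)
Cramer on rows 1–2 → x = 1.5000, y = 3.5000

(1.5000, 3.5000)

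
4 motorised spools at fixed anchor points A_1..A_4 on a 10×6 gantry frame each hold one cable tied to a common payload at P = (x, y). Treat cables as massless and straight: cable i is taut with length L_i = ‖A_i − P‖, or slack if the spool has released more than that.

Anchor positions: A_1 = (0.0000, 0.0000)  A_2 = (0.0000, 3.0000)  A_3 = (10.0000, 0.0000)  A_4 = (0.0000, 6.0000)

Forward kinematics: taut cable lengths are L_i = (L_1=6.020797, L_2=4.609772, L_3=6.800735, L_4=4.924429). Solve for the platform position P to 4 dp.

(4.5000, 4.0000)

expand ‖A_i−P‖²=L_i² and subtract eq 1 (k_i ≔ ‖A_i‖²−L_i²)
k_1 = 0.0000+0.0000−36.2500 = -36.2500
eq1−eq2 → [0.0000  -6.0000]·P = -24.0000
eq1−eq3 → [-20.0000  0.0000]·P = -90.0000
eq1−eq4 → [0.0000  -12.0000]·P = -48.0000
2×2 solve → P = (4.5000, 4.0000)
check cable 4: ‖A_4−P‖² = 24.2500 ≈ L_4² = 24.2500 ✓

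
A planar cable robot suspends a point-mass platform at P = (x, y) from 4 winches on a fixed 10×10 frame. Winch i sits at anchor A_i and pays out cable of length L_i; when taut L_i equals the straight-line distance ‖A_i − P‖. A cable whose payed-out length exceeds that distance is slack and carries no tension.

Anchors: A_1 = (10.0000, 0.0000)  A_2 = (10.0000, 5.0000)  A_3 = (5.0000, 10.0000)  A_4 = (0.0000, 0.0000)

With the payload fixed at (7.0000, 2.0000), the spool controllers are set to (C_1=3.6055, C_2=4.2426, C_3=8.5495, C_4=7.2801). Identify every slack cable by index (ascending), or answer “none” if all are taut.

3

cable 1: L_1 = ‖A_1−P‖ = 3.6056;  C_1 = 3.6055 → taut
cable 2: L_2 = ‖A_2−P‖ = 4.2426;  C_2 = 4.2426 → taut
cable 3: L_3 = ‖A_3−P‖ = 8.2462;  C_3 = 8.5495 → slack
cable 4: L_4 = ‖A_4−P‖ = 7.2801;  C_4 = 7.2801 → taut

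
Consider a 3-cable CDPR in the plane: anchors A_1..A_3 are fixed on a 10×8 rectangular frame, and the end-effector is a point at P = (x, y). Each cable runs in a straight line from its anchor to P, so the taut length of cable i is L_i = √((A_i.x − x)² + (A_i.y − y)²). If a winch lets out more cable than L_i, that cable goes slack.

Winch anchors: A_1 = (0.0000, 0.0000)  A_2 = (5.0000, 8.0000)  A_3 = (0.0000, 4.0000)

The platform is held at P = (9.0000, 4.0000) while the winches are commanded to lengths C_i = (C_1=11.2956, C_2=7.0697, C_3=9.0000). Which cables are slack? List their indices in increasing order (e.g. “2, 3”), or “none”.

1, 2

cable 1: L_1 = ‖A_1−P‖ = 9.8489;  C_1 = 11.2956 → slack
cable 2: L_2 = ‖A_2−P‖ = 5.6569;  C_2 = 7.0697 → slack
cable 3: L_3 = ‖A_3−P‖ = 9.0000;  C_3 = 9.0000 → taut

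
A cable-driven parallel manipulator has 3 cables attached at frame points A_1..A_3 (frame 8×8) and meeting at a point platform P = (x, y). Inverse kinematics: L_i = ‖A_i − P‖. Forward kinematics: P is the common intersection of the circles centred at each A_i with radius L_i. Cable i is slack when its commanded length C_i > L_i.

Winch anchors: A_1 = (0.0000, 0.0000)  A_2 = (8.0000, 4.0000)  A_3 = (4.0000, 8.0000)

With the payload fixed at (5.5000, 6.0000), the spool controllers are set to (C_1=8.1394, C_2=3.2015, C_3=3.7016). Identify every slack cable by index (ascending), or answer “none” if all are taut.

i=1: geometric 8.1394 vs commanded 8.1394 ⇒ taut
i=2: geometric 3.2016 vs commanded 3.2015 ⇒ taut
i=3: geometric 2.5000 vs commanded 3.7016 ⇒ slack

3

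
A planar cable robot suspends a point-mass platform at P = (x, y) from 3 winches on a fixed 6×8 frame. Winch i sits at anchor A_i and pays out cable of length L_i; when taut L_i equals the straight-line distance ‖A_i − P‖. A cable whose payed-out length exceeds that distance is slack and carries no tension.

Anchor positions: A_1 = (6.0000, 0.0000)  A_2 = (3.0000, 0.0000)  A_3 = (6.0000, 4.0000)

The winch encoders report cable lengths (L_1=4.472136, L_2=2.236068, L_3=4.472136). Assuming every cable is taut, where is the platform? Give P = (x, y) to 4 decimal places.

expand ‖A_i−P‖²=L_i² and subtract eq 1 (c_i ≔ ‖A_i‖²−L_i²)
c_1 = 36.0000+0.0000−20.0000 = 16.0000
eq1−eq2 → [6.0000  0.0000]·P = 12.0000
eq1−eq3 → [0.0000  -8.0000]·P = -16.0000
2×2 solve → P = (2.0000, 2.0000)

(2.0000, 2.0000)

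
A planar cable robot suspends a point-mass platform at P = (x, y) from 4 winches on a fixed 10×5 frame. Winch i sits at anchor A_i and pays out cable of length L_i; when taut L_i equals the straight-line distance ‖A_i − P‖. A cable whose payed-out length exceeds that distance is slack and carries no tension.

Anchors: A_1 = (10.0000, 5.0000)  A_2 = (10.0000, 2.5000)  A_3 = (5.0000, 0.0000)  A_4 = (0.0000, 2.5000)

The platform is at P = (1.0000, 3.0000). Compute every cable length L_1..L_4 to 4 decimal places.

(9.2195, 9.0139, 5.0000, 1.1180)

L_1: Δ = A_1−P = (9.0000, 2.0000) → ‖Δ‖ = √85.0000 = 9.2195
L_2: Δ = A_2−P = (9.0000, -0.5000) → ‖Δ‖ = √81.2500 = 9.0139
L_3: Δ = A_3−P = (4.0000, -3.0000) → ‖Δ‖ = √25.0000 = 5.0000
L_4: Δ = A_4−P = (-1.0000, -0.5000) → ‖Δ‖ = √1.2500 = 1.1180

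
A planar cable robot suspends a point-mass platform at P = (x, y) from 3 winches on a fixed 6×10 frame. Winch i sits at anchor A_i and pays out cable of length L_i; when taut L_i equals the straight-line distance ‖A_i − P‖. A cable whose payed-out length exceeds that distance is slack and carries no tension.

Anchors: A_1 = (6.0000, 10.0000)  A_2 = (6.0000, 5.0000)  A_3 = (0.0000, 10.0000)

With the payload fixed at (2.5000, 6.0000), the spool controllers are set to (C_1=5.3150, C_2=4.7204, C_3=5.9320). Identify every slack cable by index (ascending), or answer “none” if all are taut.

i=1: geometric 5.3151 vs commanded 5.3150 ⇒ taut
i=2: geometric 3.6401 vs commanded 4.7204 ⇒ slack
i=3: geometric 4.7170 vs commanded 5.9320 ⇒ slack

2, 3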